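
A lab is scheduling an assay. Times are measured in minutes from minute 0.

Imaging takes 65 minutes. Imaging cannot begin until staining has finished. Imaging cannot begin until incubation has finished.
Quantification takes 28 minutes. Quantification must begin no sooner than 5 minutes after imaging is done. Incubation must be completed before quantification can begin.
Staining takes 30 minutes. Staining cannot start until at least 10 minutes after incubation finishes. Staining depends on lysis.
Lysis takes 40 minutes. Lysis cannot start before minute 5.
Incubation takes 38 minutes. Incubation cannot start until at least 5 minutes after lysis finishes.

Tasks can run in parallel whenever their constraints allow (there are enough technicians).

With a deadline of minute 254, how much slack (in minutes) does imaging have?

28

After its own release at minute 5, lysis can start at minute 5 and finishes at minute 45.
Incubation waits on lysis (finishes minute 45, plus 5-minute gap → minute 50), so it starts at minute 50 and finishes at 50 + 38 = minute 88.
Staining has to wait for incubation (finishes minute 88, plus 10-minute gap → minute 98); lysis (finishes minute 45). The latest of these is minute 98, so staining runs minute 98 to 98 + 30 = minute 128.
Imaging cannot start until staining (finishes minute 128); incubation (finishes minute 88). The controlling bound is minute 128, so imaging finishes at 128 + 65 = minute 193.

Working backward from the deadline:
Quantification must finish by minute 254; it takes 28 minutes, so it must start by 254 − 28 = minute 226.
Since quantification (must start by minute 226, minus 5-minute gap → minute 221) depends on it, imaging must finish by minute 221. Backing off its 65-minute duration gives a latest start of minute 156.
So imaging can start as early as minute 128 and as late as minute 156, giving 156 − 128 = 28 minutes of slack.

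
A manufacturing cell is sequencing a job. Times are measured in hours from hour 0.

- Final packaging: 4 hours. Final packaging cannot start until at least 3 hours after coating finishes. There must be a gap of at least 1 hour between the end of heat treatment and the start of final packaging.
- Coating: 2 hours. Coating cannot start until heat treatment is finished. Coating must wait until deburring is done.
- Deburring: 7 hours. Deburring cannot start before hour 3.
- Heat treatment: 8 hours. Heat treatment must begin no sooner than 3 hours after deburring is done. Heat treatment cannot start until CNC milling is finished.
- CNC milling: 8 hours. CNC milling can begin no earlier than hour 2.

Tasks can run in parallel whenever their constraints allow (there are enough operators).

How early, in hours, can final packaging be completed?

After its own release at hour 2, CNC milling can start at hour 2 and finishes at hour 10.
Deburring cannot begin until its own release at hour 3. It runs from hour 3 to 3 + 7 = hour 10.
For heat treatment: deburring (finishes hour 10, plus 3-hour gap → hour 13); CNC milling (finishes hour 10). Taking the maximum gives a start of hour 13, and it finishes at 13 + 8 = hour 21.
Coating needs all of heat treatment (finishes hour 21); deburring (finishes hour 10). That puts its earliest start at hour 21; it finishes at 21 + 2 = hour 23.
Final packaging has to wait for coating (finishes hour 23, plus 3-hour gap → hour 26); heat treatment (finishes hour 21, plus 1-hour gap → hour 22). The latest of these is hour 26, so final packaging runs hour 26 to 26 + 4 = hour 30.

30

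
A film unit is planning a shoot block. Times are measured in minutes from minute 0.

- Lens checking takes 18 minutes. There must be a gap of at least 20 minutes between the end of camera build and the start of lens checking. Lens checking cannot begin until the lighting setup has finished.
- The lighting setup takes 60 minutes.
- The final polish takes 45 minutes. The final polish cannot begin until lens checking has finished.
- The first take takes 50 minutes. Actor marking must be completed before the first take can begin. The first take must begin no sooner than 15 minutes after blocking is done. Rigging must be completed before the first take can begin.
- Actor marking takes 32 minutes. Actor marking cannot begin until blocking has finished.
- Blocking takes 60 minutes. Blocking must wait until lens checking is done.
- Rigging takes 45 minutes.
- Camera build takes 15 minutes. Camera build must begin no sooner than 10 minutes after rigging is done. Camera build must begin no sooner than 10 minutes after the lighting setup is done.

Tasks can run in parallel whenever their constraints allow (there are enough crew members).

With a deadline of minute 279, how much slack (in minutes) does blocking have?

The lighting setup has no prerequisites, so it starts at minute 0 and finishes at minute 60.
Nothing blocks rigging, so it runs from minute 0 to minute 45.
For camera build: rigging (finishes minute 45, plus 10-minute gap → minute 55); the lighting setup (finishes minute 60, plus 10-minute gap → minute 70). Taking the maximum gives a start of minute 70, and it finishes at 70 + 15 = minute 85.
Lens checking needs all of camera build (finishes minute 85, plus 20-minute gap → minute 105); the lighting setup (finishes minute 60). That puts its earliest start at minute 105; it finishes at 105 + 18 = minute 123.
Blocking cannot begin until lens checking (finishes minute 123). It runs from minute 123 to 123 + 60 = minute 183.

Working backward from the deadline:
To finish by minute 279, the first take (duration 50) must start no later than minute 229.
Actor marking must finish before the first take (must start by minute 229). With a 32-minute duration, actor marking must start by 229 − 32 = minute 197.
For blocking: actor marking (must start by minute 197); the first take (must start by minute 229, minus 15-minute gap → minute 214). The most restrictive is minute 197; with a 60-minute duration, blocking must start by minute 137.
So blocking can start as early as minute 123 and as late as minute 137, giving 137 − 123 = 14 minutes of slack.

14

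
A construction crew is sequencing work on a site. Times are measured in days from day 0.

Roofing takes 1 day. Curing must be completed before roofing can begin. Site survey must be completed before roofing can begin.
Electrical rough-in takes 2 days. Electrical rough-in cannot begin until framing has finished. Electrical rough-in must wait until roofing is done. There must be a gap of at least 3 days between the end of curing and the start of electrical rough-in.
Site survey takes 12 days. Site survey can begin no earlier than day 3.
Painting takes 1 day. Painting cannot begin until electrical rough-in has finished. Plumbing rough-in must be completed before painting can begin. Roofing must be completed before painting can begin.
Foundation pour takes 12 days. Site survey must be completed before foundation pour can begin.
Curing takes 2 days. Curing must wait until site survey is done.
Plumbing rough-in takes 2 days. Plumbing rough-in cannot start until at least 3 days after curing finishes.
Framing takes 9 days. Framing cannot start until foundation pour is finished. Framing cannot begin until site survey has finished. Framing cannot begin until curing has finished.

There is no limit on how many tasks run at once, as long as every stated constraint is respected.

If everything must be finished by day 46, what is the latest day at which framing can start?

To finish by day 46, painting (duration 1) must start no later than day 45.
Electrical rough-in must finish before painting (must start by day 45). With a 2-day duration, electrical rough-in must start by 45 − 2 = day 43.
Framing has to be done before electrical rough-in (must start by day 43). That means finishing by day 43, i.e. starting by 43 − 9 = day 34.

34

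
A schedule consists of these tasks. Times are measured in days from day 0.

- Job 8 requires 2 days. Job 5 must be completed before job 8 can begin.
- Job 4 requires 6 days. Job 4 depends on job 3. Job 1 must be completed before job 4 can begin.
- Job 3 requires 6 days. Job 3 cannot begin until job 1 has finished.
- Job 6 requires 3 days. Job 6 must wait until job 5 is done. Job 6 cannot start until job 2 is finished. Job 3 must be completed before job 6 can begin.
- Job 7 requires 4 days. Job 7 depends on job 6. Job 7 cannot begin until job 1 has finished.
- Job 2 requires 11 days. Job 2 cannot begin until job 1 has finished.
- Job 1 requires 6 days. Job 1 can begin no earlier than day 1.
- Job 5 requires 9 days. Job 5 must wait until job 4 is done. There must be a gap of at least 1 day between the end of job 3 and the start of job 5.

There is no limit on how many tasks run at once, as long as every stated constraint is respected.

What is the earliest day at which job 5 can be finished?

28

Job 1 waits on its own release at day 1, so it starts at day 1 and finishes at 1 + 6 = day 7.
After job 1 (finishes day 7), job 3 can start at day 7 and finishes at day 13.
Job 4 has to wait for job 3 (finishes day 13); job 1 (finishes day 7). The latest of these is day 13, so job 4 runs day 13 to 13 + 6 = day 19.
For job 5: job 4 (finishes day 19); job 3 (finishes day 13, plus 1-day gap → day 14). Taking the maximum gives a start of day 19, and it finishes at 19 + 9 = day 28.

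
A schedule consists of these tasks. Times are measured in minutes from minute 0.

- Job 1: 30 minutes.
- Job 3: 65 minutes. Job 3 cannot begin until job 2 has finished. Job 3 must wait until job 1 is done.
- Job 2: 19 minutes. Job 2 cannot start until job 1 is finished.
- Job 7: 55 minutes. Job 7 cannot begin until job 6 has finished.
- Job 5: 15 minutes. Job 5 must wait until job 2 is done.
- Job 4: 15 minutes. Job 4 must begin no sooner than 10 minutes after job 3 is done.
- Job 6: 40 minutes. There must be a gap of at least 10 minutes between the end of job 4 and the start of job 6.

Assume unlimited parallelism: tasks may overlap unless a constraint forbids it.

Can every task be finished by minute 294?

Nothing blocks job 1, so it runs from minute 0 to minute 30.
Job 2 cannot begin until job 1 (finishes minute 30). It runs from minute 30 to 30 + 19 = minute 49.
After job 2 (finishes minute 49), job 5 can start at minute 49 and finishes at minute 64.
Job 3 cannot start until job 2 (finishes minute 49); job 1 (finishes minute 30). The controlling bound is minute 49, so job 3 finishes at 49 + 65 = minute 114.
Job 4 cannot begin until job 3 (finishes minute 114, plus 10-minute gap → minute 124). It runs from minute 124 to 124 + 15 = minute 139.
Job 6 cannot begin until job 4 (finishes minute 139, plus 10-minute gap → minute 149). It runs from minute 149 to 149 + 40 = minute 189.
After job 6 (finishes minute 189), job 7 can start at minute 189 and finishes at minute 244.
Every task is finished by minute 244, which is no later than the deadline of 294, so the schedule is feasible.

Yes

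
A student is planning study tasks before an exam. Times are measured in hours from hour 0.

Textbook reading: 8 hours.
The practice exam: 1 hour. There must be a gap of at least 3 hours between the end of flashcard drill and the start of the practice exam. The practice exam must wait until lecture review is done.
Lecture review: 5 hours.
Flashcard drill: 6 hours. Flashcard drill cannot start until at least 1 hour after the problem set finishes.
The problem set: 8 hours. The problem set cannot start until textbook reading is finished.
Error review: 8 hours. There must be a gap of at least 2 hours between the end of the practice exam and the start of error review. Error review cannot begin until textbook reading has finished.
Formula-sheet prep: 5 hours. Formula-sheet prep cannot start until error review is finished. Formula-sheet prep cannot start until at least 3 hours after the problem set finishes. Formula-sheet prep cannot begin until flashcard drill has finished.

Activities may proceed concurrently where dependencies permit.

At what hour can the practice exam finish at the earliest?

27

Lecture review can start immediately at hour 0; it finishes at hour 5.
Nothing blocks textbook reading, so it runs from hour 0 to hour 8.
The problem set waits on textbook reading (finishes hour 8), so it starts at hour 8 and finishes at 8 + 8 = hour 16.
After the problem set (finishes hour 16, plus 1-hour gap → hour 17), flashcard drill can start at hour 17 and finishes at hour 23.
The practice exam cannot start until flashcard drill (finishes hour 23, plus 3-hour gap → hour 26); lecture review (finishes hour 5). The controlling bound is hour 26, so the practice exam finishes at 26 + 1 = hour 27.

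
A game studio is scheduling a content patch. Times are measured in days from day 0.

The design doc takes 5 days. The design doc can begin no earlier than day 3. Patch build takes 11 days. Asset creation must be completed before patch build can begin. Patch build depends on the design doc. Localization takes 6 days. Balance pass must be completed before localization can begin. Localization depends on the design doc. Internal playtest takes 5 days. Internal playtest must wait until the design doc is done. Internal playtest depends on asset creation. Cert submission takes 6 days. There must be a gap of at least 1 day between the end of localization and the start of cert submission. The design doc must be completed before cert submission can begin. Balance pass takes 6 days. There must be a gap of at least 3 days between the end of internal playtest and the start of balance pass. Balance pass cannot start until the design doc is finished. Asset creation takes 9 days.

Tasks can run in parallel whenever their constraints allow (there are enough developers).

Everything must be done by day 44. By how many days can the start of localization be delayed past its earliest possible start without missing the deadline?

Asset creation has no prerequisites, so it starts at day 0 and finishes at day 9.
The design doc waits on its own release at day 3, so it starts at day 3 and finishes at 3 + 5 = day 8.
For internal playtest: the design doc (finishes day 8); asset creation (finishes day 9). Taking the maximum gives a start of day 9, and it finishes at 9 + 5 = day 14.
For balance pass: internal playtest (finishes day 14, plus 3-day gap → day 17); the design doc (finishes day 8). Taking the maximum gives a start of day 17, and it finishes at 17 + 6 = day 23.
Localization cannot start until balance pass (finishes day 23); the design doc (finishes day 8). The controlling bound is day 23, so localization finishes at 23 + 6 = day 29.

Working backward from the deadline:
Cert submission must finish by day 44; it takes 6 days, so it must start by 44 − 6 = day 38.
Localization has to be done before cert submission (must start by day 38, minus 1-day gap → day 37). That means finishing by day 37, i.e. starting by 37 − 6 = day 31.
So localization can start as early as day 23 and as late as day 31, giving 31 − 23 = 8 days of slack.

8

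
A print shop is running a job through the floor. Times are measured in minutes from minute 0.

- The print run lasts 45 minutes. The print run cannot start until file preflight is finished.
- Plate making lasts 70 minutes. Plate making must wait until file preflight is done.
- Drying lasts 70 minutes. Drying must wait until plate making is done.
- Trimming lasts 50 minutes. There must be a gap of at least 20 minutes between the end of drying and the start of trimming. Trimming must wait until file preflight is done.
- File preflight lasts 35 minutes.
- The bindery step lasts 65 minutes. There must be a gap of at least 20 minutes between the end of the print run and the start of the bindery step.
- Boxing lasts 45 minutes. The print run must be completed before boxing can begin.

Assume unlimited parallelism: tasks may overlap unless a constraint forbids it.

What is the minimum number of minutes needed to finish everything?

245

Nothing blocks file preflight, so it runs from minute 0 to minute 35.
After file preflight (finishes minute 35), the print run can start at minute 35 and finishes at minute 80.
Boxing cannot begin until the print run (finishes minute 80). It runs from minute 80 to 80 + 45 = minute 125.
After the print run (finishes minute 80, plus 20-minute gap → minute 100), the bindery step can start at minute 100 and finishes at minute 165.
Plate making cannot begin until file preflight (finishes minute 35). It runs from minute 35 to 35 + 70 = minute 105.
Drying cannot begin until plate making (finishes minute 105). It runs from minute 105 to 105 + 70 = minute 175.
Trimming cannot start until drying (finishes minute 175, plus 20-minute gap → minute 195); file preflight (finishes minute 35). The controlling bound is minute 195, so trimming finishes at 195 + 50 = minute 245.
All tasks are finished once the last one completes. Finish times: File preflight at 35, Plate making at 105, The print run at 80, Drying at 175, Trimming at 245, The bindery step at 165, Boxing at 125. The latest is minute 245.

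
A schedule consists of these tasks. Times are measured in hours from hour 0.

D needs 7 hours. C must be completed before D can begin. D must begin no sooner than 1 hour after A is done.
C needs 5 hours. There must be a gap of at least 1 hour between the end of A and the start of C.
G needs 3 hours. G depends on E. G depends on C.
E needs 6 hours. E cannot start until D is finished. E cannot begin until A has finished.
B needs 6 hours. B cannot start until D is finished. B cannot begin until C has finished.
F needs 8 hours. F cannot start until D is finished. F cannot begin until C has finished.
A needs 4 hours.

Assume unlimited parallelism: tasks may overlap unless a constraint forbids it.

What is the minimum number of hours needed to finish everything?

26

A can start immediately at hour 0; it finishes at hour 4.
C cannot begin until A (finishes hour 4, plus 1-hour gap → hour 5). It runs from hour 5 to 5 + 5 = hour 10.
D has to wait for C (finishes hour 10); A (finishes hour 4, plus 1-hour gap → hour 5). The latest of these is hour 10, so D runs hour 10 to 10 + 7 = hour 17.
F cannot start until D (finishes hour 17); C (finishes hour 10). The controlling bound is hour 17, so F finishes at 17 + 8 = hour 25.
E needs all of D (finishes hour 17); A (finishes hour 4). That puts its earliest start at hour 17; it finishes at 17 + 6 = hour 23.
G cannot start until E (finishes hour 23); C (finishes hour 10). The controlling bound is hour 23, so G finishes at 23 + 3 = hour 26.
B cannot start until D (finishes hour 17); C (finishes hour 10). The controlling bound is hour 17, so B finishes at 17 + 6 = hour 23.
All tasks are finished once the last one completes. Finish times: A at 4, B at 23, C at 10, D at 17, E at 23, F at 25, G at 26. The latest is hour 26.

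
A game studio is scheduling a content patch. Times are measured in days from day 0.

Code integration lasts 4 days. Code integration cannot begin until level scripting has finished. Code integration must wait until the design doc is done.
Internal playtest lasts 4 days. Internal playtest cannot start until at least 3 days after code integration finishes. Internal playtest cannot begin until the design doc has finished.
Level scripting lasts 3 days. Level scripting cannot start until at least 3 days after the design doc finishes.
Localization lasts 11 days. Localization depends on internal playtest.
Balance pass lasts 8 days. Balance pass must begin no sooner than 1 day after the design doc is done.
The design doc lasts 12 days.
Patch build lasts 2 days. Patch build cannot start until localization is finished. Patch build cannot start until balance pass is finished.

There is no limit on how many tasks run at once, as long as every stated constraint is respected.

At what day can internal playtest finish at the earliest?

29

The design doc can start immediately at day 0; it finishes at day 12.
Level scripting cannot begin until the design doc (finishes day 12, plus 3-day gap → day 15). It runs from day 15 to 15 + 3 = day 18.
Code integration needs all of level scripting (finishes day 18); the design doc (finishes day 12). That puts its earliest start at day 18; it finishes at 18 + 4 = day 22.
Internal playtest has to wait for code integration (finishes day 22, plus 3-day gap → day 25); the design doc (finishes day 12). The latest of these is day 25, so internal playtest runs day 25 to 25 + 4 = day 29.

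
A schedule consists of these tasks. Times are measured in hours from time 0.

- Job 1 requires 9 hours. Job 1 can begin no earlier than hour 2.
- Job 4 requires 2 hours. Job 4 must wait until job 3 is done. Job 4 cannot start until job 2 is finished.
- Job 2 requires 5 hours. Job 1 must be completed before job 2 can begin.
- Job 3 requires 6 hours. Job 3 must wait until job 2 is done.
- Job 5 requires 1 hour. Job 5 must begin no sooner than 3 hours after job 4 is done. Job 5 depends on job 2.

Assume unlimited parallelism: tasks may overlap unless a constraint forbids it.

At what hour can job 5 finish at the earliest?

After its own release at hour 2, job 1 can start at hour 2 and finishes at hour 11.
Job 2 waits on job 1 (finishes hour 11), so it starts at hour 11 and finishes at 11 + 5 = hour 16.
Job 3 waits on job 2 (finishes hour 16), so it starts at hour 16 and finishes at 16 + 6 = hour 22.
Job 4 needs all of job 3 (finishes hour 22); job 2 (finishes hour 16). That puts its earliest start at hour 22; it finishes at 22 + 2 = hour 24.
Job 5 cannot start until job 4 (finishes hour 24, plus 3-hour gap → hour 27); job 2 (finishes hour 16). The controlling bound is hour 27, so job 5 finishes at 27 + 1 = hour 28.

28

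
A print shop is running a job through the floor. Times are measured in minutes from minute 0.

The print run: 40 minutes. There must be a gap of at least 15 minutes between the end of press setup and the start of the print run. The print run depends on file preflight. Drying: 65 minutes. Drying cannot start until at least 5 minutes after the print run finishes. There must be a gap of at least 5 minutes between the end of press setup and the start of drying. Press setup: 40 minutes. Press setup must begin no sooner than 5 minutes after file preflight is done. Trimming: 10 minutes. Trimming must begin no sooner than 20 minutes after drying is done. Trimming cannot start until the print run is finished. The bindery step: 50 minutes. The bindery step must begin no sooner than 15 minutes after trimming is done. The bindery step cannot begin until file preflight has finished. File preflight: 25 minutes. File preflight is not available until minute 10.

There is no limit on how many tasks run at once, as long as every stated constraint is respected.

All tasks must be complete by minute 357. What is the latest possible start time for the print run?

The bindery step has no dependents, so it just needs to finish by minute 357. Starting by 357 − 50 = minute 307 achieves that.
Since the bindery step (must start by minute 307, minus 15-minute gap → minute 292) depends on it, trimming must finish by minute 292. Backing off its 10-minute duration gives a latest start of minute 282.
Since trimming (must start by minute 282, minus 20-minute gap → minute 262) depends on it, drying must finish by minute 262. Backing off its 65-minute duration gives a latest start of minute 197.
The print run feeds drying (must start by minute 197, minus 5-minute gap → minute 192); trimming (must start by minute 282). Taking the minimum, the print run must finish by minute 192 and start by 192 − 40 = minute 152.

152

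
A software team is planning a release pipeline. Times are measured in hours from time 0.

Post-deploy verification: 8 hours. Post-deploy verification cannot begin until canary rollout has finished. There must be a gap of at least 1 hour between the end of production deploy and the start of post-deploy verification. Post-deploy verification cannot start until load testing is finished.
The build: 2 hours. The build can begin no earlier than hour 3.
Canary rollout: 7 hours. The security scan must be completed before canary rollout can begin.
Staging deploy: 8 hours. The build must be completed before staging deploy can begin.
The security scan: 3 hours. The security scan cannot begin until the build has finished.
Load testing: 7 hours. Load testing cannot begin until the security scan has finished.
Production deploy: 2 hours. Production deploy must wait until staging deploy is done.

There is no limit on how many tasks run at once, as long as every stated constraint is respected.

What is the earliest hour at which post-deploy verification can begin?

16

After its own release at hour 3, the build can start at hour 3 and finishes at hour 5.
Staging deploy cannot begin until the build (finishes hour 5). It runs from hour 5 to 5 + 8 = hour 13.
Production deploy cannot begin until staging deploy (finishes hour 13). It runs from hour 13 to 13 + 2 = hour 15.
The security scan cannot begin until the build (finishes hour 5). It runs from hour 5 to 5 + 3 = hour 8.
After the security scan (finishes hour 8), load testing can start at hour 8 and finishes at hour 15.
Canary rollout cannot begin until the security scan (finishes hour 8). It runs from hour 8 to 8 + 7 = hour 15.
Post-deploy verification waits on canary rollout (finishes hour 15); production deploy (finishes hour 15, plus 1-hour gap → hour 16); load testing (finishes hour 15). The latest of these is hour 16, which is the earliest post-deploy verification can start.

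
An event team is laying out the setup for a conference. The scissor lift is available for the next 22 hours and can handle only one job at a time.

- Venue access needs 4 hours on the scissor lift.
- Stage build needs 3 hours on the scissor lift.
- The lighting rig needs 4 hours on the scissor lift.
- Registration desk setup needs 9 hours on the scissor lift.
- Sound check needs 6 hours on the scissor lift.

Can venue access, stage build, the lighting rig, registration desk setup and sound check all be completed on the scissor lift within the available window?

Running back to back, the jobs need 4 + 3 + 4 + 9 + 6 = 26 hours on the scissor lift.
Since 26 > 22, they cannot all fit.

No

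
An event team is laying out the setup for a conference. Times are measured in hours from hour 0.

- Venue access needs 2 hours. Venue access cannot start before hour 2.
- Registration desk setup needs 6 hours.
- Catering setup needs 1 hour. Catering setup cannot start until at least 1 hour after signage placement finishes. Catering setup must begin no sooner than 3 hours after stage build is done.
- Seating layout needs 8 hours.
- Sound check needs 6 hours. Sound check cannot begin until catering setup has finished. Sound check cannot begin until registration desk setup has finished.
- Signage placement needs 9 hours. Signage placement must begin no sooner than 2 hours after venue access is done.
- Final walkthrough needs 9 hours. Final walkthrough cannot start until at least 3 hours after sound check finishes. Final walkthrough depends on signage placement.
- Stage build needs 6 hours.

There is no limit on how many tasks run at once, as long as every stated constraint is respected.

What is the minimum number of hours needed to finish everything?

35

Nothing blocks registration desk setup, so it runs from hour 0 to hour 6.
Nothing blocks seating layout, so it runs from hour 0 to hour 8.
Stage build can start immediately at hour 0; it finishes at hour 6.
After its own release at hour 2, venue access can start at hour 2 and finishes at hour 4.
Signage placement waits on venue access (finishes hour 4, plus 2-hour gap → hour 6), so it starts at hour 6 and finishes at 6 + 9 = hour 15.
Catering setup needs all of signage placement (finishes hour 15, plus 1-hour gap → hour 16); stage build (finishes hour 6, plus 3-hour gap → hour 9). That puts its earliest start at hour 16; it finishes at 16 + 1 = hour 17.
Sound check needs all of catering setup (finishes hour 17); registration desk setup (finishes hour 6). That puts its earliest start at hour 17; it finishes at 17 + 6 = hour 23.
Final walkthrough has to wait for sound check (finishes hour 23, plus 3-hour gap → hour 26); signage placement (finishes hour 15). The latest of these is hour 26, so final walkthrough runs hour 26 to 26 + 9 = hour 35.
All tasks are finished once the last one completes. Finish times: Venue access at 4, Stage build at 6, Seating layout at 8, Registration desk setup at 6, Signage placement at 15, Catering setup at 17, Sound check at 23, Final walkthrough at 35. The latest is hour 35.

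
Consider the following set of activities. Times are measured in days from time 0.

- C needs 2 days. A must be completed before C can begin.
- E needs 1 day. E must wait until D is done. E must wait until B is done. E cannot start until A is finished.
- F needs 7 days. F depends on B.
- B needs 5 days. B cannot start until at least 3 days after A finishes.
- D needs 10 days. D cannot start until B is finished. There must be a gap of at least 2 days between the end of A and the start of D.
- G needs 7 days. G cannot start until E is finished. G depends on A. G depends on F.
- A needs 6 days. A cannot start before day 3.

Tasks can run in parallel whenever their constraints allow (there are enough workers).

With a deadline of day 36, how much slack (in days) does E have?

1

After its own release at day 3, A can start at day 3 and finishes at day 9.
B waits on A (finishes day 9, plus 3-day gap → day 12), so it starts at day 12 and finishes at 12 + 5 = day 17.
D cannot start until B (finishes day 17); A (finishes day 9, plus 2-day gap → day 11). The controlling bound is day 17, so D finishes at 17 + 10 = day 27.
For E: D (finishes day 27); B (finishes day 17); A (finishes day 9). Taking the maximum gives a start of day 27, and it finishes at 27 + 1 = day 28.

Working backward from the deadline:
G must finish by day 36; it takes 7 days, so it must start by 36 − 7 = day 29.
E must finish before G (must start by day 29). With a 1-day duration, E must start by 29 − 1 = day 28.
So E can start as early as day 27 and as late as day 28, giving 28 − 27 = 1 day of slack.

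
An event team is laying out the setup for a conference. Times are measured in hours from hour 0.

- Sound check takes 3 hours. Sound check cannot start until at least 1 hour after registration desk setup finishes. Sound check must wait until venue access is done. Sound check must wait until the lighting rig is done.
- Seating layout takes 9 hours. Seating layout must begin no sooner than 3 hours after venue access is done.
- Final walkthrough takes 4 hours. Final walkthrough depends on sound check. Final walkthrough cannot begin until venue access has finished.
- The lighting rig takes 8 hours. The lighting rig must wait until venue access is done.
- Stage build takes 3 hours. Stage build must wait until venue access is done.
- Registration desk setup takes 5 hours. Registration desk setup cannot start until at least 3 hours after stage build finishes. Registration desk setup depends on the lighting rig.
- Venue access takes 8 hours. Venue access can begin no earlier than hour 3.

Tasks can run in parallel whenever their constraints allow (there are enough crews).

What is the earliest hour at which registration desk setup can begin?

19

Venue access cannot begin until its own release at hour 3. It runs from hour 3 to 3 + 8 = hour 11.
The lighting rig waits on venue access (finishes hour 11), so it starts at hour 11 and finishes at 11 + 8 = hour 19.
After venue access (finishes hour 11), stage build can start at hour 11 and finishes at hour 14.
Registration desk setup waits on stage build (finishes hour 14, plus 3-hour gap → hour 17); the lighting rig (finishes hour 19). The latest of these is hour 19, which is the earliest registration desk setup can start.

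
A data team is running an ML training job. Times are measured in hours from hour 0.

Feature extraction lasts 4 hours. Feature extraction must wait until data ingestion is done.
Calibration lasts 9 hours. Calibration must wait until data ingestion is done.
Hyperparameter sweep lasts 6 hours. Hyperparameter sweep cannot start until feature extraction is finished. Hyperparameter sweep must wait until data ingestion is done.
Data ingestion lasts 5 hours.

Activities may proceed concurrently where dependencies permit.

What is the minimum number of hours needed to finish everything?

Nothing blocks data ingestion, so it runs from hour 0 to hour 5.
Calibration waits on data ingestion (finishes hour 5), so it starts at hour 5 and finishes at 5 + 9 = hour 14.
Feature extraction waits on data ingestion (finishes hour 5), so it starts at hour 5 and finishes at 5 + 4 = hour 9.
Hyperparameter sweep needs all of feature extraction (finishes hour 9); data ingestion (finishes hour 5). That puts its earliest start at hour 9; it finishes at 9 + 6 = hour 15.
All tasks are finished once the last one completes. Finish times: Data ingestion at 5, Feature extraction at 9, Hyperparameter sweep at 15, Calibration at 14. The latest is hour 15.

15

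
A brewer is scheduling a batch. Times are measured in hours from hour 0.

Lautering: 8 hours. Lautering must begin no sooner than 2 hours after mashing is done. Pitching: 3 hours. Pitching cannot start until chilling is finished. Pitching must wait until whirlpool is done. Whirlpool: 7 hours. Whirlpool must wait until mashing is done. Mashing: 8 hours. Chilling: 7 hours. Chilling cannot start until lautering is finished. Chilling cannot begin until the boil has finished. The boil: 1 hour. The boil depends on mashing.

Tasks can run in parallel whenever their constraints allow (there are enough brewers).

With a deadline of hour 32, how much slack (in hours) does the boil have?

Mashing has no prerequisites, so it starts at hour 0 and finishes at hour 8.
The boil cannot begin until mashing (finishes hour 8). It runs from hour 8 to 8 + 1 = hour 9.

Working backward from the deadline:
Pitching has no dependents, so it just needs to finish by hour 32. Starting by 32 − 3 = hour 29 achieves that.
Chilling must finish before pitching (must start by hour 29). With a 7-hour duration, chilling must start by 29 − 7 = hour 22.
The boil has to be done before chilling (must start by hour 22). That means finishing by hour 22, i.e. starting by 22 − 1 = hour 21.
So the boil can start as early as hour 8 and as late as hour 21, giving 21 − 8 = 13 hours of slack.

13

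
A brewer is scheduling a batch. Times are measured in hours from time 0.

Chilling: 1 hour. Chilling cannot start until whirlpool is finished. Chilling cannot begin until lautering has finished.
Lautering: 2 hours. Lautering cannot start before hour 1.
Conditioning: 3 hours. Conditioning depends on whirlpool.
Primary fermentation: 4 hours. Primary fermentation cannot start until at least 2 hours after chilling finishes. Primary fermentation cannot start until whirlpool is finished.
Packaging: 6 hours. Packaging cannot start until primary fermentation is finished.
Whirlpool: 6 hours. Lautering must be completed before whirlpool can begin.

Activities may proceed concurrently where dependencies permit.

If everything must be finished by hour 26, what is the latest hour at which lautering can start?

5

To finish by hour 26, packaging (duration 6) must start no later than hour 20.
Since packaging (must start by hour 20) depends on it, primary fermentation must finish by hour 20. Backing off its 4-hour duration gives a latest start of hour 16.
Since primary fermentation (must start by hour 16, minus 2-hour gap → hour 14) depends on it, chilling must finish by hour 14. Backing off its 1-hour duration gives a latest start of hour 13.
Conditioning must finish by hour 26; it takes 3 hours, so it must start by 26 − 3 = hour 23.
Whirlpool feeds chilling (must start by hour 13); primary fermentation (must start by hour 16); conditioning (must start by hour 23). Taking the minimum, whirlpool must finish by hour 13 and start by 13 − 6 = hour 7.
Lautering has several dependents: whirlpool (must start by hour 7); chilling (must start by hour 13). The earliest of those limits is hour 7, so lautering must start by 7 − 2 = hour 5.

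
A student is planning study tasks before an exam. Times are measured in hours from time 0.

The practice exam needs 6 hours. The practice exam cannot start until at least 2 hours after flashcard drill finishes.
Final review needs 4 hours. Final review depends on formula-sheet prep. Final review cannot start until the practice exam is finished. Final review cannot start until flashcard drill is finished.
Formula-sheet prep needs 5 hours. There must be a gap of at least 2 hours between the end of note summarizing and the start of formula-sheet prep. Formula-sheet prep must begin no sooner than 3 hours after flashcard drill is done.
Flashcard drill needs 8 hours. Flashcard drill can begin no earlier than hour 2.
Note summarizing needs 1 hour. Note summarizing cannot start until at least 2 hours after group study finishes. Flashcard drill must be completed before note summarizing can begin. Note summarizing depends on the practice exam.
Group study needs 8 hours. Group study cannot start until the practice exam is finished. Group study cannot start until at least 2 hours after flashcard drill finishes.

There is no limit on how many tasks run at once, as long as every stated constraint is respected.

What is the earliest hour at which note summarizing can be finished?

Flashcard drill cannot begin until its own release at hour 2. It runs from hour 2 to 2 + 8 = hour 10.
The practice exam waits on flashcard drill (finishes hour 10, plus 2-hour gap → hour 12), so it starts at hour 12 and finishes at 12 + 6 = hour 18.
For group study: the practice exam (finishes hour 18); flashcard drill (finishes hour 10, plus 2-hour gap → hour 12). Taking the maximum gives a start of hour 18, and it finishes at 18 + 8 = hour 26.
Note summarizing cannot start until group study (finishes hour 26, plus 2-hour gap → hour 28); flashcard drill (finishes hour 10); the practice exam (finishes hour 18). The controlling bound is hour 28, so note summarizing finishes at 28 + 1 = hour 29.

29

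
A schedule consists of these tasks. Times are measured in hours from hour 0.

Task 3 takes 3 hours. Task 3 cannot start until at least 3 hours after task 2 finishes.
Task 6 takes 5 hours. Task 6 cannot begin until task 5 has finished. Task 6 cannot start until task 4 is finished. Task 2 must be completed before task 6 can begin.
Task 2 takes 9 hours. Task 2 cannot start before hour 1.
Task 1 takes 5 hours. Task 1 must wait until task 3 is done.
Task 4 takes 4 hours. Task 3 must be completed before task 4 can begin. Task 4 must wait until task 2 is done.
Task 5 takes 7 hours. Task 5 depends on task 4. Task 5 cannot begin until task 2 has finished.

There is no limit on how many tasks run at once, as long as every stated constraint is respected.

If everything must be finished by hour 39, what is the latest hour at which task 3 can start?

Nothing follows task 1; the deadline of hour 39 is its only limit. It must start by 39 − 5 = hour 34.
To finish by hour 39, task 6 (duration 5) must start no later than hour 34.
Task 5 has to be done before task 6 (must start by hour 34). That means finishing by hour 34, i.e. starting by 34 − 7 = hour 27.
Task 4 must finish in time for task 5 (must start by hour 27); task 6 (must start by hour 34). The tightest is hour 27, so task 4 must start by 27 − 4 = hour 23.
For task 3: task 1 (must start by hour 34); task 4 (must start by hour 23). The most restrictive is hour 23; with a 3-hour duration, task 3 must start by hour 20.

20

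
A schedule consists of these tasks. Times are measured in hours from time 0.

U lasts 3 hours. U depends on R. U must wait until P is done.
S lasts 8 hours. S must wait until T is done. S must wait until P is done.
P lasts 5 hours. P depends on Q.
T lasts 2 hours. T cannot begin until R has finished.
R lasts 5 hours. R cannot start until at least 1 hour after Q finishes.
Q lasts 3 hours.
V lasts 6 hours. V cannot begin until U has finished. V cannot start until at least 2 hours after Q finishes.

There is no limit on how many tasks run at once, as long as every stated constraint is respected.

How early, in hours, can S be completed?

19

Q can start immediately at hour 0; it finishes at hour 3.
After Q (finishes hour 3, plus 1-hour gap → hour 4), R can start at hour 4 and finishes at hour 9.
T waits on R (finishes hour 9), so it starts at hour 9 and finishes at 9 + 2 = hour 11.
After Q (finishes hour 3), P can start at hour 3 and finishes at hour 8.
S cannot start until T (finishes hour 11); P (finishes hour 8). The controlling bound is hour 11, so S finishes at 11 + 8 = hour 19.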